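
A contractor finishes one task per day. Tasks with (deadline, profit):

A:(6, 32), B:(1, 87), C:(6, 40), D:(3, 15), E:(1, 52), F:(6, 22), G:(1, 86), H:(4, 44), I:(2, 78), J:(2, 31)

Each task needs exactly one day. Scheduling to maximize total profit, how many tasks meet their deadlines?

6

Sort by profit descending; place each in the latest free slot ≤ its deadline.
Profit order: B=87 G=86 I=78 E=52 H=44 C=40 A=32 J=31 F=22 D=15
Assign: B→slot 1, G skipped, I→slot 2, E skipped, H→slot 4, C→slot 6, A→slot 5, J skipped, F→slot 3, D skipped.
Slots: [1:B] [2:I] [3:F] [4:H] [5:A] [6:C]
6 of 10 scheduled.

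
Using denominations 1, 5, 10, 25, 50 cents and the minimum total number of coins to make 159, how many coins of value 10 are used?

Use the largest denomination that fits, subtract, and repeat.
159 = 3×50 + 1×5 + 4×1
Count of 10: 0

0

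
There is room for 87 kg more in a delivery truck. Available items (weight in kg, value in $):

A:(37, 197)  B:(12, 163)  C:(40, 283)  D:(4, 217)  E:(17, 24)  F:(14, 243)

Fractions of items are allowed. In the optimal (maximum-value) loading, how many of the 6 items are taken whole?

Sort by value per unit weight and fill in that order.
Order: D (217/4=54.25) > F (243/14=17.36) > B (163/12=13.58) > C (283/40=7.08) > A (197/37=5.32) > E (24/17=1.41)
Fill: take D (4 @ 217) → take F (14 @ 243) → take B (12 @ 163) → take C (40 @ 283) → take 17/37 of A → 90.51; 87/87 used.
4 item(s) taken whole; one partial (take 17/37 of A).

4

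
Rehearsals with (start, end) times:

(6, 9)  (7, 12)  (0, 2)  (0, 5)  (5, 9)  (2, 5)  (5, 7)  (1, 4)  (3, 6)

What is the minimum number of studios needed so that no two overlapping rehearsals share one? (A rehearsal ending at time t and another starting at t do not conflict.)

4

Count concurrent intervals with a sweep; the peak is the room count.
starts: [0, 0, 1, 2, 3, 5, 5, 6, 7]
ends:   [2, 4, 5, 5, 6, 7, 9, 9, 12]
s0→1 s0→2 s1→3 e2→2 s2→3 s3→4  — peak 4.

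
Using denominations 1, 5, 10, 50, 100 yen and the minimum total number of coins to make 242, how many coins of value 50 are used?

0

Use the largest denomination that fits, subtract, and repeat.
242 = 2×100 + 4×10 + 2×1
Count of 50: 0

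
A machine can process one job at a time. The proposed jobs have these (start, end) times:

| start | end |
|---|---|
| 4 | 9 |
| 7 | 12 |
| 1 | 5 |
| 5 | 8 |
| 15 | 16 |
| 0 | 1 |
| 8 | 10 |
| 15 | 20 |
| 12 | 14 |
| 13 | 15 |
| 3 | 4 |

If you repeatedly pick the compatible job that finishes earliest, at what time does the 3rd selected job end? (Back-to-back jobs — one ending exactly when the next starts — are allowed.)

8

Sorted by end: (0,1)  (3,4)  (1,5)  (5,8)  (4,9)  (8,10)  (7,12)  (12,14)  (13,15)  (15,16)  (15,20)
take (0,1); take (3,4); take (5,8); take (8,10); skip (7,12); take (12,14); skip (13,15); take (15,16).
Selected: (0,1) (3,4) (5,8) (8,10) (12,14) (15,16)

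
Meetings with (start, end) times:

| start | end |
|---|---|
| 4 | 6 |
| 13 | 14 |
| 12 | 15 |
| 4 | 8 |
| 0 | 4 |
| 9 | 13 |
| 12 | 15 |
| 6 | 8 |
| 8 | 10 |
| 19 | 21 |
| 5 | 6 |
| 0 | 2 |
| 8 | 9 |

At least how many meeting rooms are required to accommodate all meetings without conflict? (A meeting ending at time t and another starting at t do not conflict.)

3

The answer is the maximum number of intervals overlapping at any instant.
Events (time:±→running): 0:+→1 0:+→2 2:-→1 4:-→0 4:+→1 4:+→2 5:+→3 … peak 3.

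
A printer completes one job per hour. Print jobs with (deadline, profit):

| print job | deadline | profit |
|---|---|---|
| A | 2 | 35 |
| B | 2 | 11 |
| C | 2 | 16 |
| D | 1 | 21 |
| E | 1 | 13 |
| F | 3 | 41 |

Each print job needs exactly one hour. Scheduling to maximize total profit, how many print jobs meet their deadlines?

3

Take jobs in profit order; each goes to the latest open slot no later than its deadline.
Profit order: F=41 A=35 D=21 C=16 E=13 B=11
Assign: F→slot 3, A→slot 2, D→slot 1, C skipped, E skipped, B skipped.
Slots: [1:D] [2:A] [3:F]
3 of 6 scheduled.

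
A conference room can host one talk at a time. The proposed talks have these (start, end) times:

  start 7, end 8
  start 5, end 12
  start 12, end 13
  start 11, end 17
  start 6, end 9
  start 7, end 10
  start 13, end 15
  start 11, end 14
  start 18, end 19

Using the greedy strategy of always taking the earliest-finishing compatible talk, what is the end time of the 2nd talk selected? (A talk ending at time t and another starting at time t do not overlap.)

By end time: (7,8), (6,9), (7,10), (5,12), (12,13), (11,14), (13,15), (11,17), (18,19).
Pick (7,8); next start ≥ 8 → (12,13); next start ≥ 13 → (13,15); next start ≥ 15 → (18,19).
Selected: (7,8) (12,13) (13,15) (18,19)

13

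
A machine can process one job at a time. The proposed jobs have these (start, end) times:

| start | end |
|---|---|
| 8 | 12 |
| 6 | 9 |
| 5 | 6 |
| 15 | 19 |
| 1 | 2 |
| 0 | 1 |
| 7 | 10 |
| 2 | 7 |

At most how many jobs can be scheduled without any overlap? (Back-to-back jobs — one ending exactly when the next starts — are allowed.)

Sort by end time and greedily take each interval whose start is ≥ the last chosen end.
By end time: (0,1), (1,2), (5,6), (2,7), (6,9), (7,10), (8,12), (15,19).
Pick (0,1); next start ≥ 1 → (1,2); next start ≥ 2 → (5,6); next start ≥ 6 → (6,9); next start ≥ 9 → (15,19).
Selected 5 jobs.

5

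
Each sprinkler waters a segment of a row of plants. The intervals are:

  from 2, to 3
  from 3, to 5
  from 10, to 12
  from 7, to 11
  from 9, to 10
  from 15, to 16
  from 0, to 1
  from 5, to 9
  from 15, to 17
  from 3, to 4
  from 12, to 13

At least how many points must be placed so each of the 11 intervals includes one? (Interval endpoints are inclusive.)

By right end: [0,1]  [2,3]  [3,4]  [3,5]  [5,9]  [9,10]  [7,11]  [10,12]  [12,13]  [15,16]  [15,17]
[0,1] uncovered → point at 1; [2,3] uncovered → point at 3; [5,9] uncovered → point at 9; [10,12] uncovered → point at 12; [15,16] uncovered → point at 16.
Points: 1, 3, 9, 12, 16 (5 total).

5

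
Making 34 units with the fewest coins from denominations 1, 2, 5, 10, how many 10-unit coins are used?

3

34 − 3×10→4 − 2×2→0
Count of 10: 3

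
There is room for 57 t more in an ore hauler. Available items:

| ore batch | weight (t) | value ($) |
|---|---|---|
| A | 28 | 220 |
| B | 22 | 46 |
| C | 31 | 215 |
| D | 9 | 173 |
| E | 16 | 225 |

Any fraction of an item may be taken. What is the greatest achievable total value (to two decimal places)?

Greedy by value/weight ratio, highest first.
Ratios (sorted): D 19.22, E 14.06, A 7.86, C 6.94, B 2.09
take D (9 @ 173); take E (16 @ 225); take A (28 @ 220); take 4/31 of C → 27.74. Capacity used 57/57.
Total value = 645.74

645.74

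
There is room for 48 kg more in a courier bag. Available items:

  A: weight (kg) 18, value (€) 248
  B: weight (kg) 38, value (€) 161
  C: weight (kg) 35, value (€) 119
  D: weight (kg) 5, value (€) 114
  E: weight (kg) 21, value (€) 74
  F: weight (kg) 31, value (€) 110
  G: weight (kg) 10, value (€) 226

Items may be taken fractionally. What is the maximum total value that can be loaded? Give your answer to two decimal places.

Ratios (sorted): D 22.80, G 22.60, A 13.78, B 4.24, F 3.55, E 3.52, C 3.40
take D (5 @ 114); take G (10 @ 226); take A (18 @ 248); take 15/38 of B → 63.55. Capacity used 48/48.
Total value = 651.55

651.55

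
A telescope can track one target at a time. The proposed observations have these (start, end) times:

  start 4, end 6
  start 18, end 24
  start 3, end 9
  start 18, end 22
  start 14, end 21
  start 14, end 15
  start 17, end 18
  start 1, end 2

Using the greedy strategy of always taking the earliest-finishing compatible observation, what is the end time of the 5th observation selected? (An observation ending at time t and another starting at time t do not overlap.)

Sort by end time and greedily take each interval whose start is ≥ the last chosen end.
Sorted by end: (1,2)  (4,6)  (3,9)  (14,15)  (17,18)  (14,21)  (18,22)  (18,24)
take (1,2); take (4,6); take (14,15); take (17,18); take (18,22).
Selected: (1,2) (4,6) (14,15) (17,18) (18,22)

22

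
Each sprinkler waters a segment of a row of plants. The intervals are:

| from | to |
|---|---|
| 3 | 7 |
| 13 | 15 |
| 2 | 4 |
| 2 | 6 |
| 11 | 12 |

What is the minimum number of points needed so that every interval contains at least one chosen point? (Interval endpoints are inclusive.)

3

Sort by right endpoint; whenever an interval is uncovered, place a point at its right end.
Sorted: [2,4] [2,6] [3,7] [11,12] [13,15]
{[2,4],[2,6],[3,7]} hit by 4; {[11,12]} hit by 12; {[13,15]} hit by 15.
Points: 4, 12, 15 (3 total).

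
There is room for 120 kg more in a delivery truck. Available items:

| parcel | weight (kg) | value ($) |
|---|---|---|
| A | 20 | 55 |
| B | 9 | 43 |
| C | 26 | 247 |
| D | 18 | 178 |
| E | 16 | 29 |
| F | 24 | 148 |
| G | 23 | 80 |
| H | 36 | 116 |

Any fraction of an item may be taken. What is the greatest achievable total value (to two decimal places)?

760.44

Order: D (178/18=9.89) > C (247/26=9.50) > F (148/24=6.17) > B (43/9=4.78) > G (80/23=3.48) > H (116/36=3.22) > A (55/20=2.75) > E (29/16=1.81)
Fill: take D (18 @ 178) → take C (26 @ 247) → take F (24 @ 148) → take B (9 @ 43) → take G (23 @ 80) → take 20/36 of H → 64.44; 120/120 used.
Total value = 760.44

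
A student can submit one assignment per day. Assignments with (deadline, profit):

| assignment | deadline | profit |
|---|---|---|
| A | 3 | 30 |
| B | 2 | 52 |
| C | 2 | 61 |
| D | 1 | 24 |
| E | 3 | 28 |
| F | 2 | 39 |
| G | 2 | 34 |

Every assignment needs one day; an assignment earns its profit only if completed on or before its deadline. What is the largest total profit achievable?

By profit: C(d2,61), B(d2,52), F(d2,39), G(d2,34), A(d3,30), E(d3,28), D(d1,24)
C→slot 2; B→slot 1; F skipped; G skipped; A→slot 3; E skipped; D skipped.
Profit = 52 + 61 + 30 = 143

143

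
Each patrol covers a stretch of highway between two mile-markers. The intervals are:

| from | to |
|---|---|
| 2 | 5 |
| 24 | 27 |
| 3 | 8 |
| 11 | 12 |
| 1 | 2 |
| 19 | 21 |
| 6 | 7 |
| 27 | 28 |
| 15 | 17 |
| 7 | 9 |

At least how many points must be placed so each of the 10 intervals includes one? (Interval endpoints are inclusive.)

6

Process intervals by earliest right end; each time one isn't hit yet, stab at its right endpoint.
By right end: [1,2]  [2,5]  [6,7]  [3,8]  [7,9]  [11,12]  [15,17]  [19,21]  [24,27]  [27,28]
[1,2] uncovered → point at 2; [6,7] uncovered → point at 7; [11,12] uncovered → point at 12; [15,17] uncovered → point at 17; [19,21] uncovered → point at 21; [24,27] uncovered → point at 27.
Points: 2, 7, 12, 17, 21, 27 (6 total).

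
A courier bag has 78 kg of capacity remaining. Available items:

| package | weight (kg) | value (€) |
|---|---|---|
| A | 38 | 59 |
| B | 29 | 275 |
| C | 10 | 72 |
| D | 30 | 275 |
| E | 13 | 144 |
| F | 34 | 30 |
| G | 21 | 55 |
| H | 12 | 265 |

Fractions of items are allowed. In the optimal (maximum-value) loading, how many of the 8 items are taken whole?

Sort by value per unit weight and fill in that order.
Ratios (sorted): H 22.08, E 11.08, B 9.48, D 9.17, C 7.20, G 2.62, A 1.55, F 0.88
take H (12 @ 265); take E (13 @ 144); take B (29 @ 275); take 24/30 of D → 220.00. Capacity used 78/78.
3 item(s) taken whole; one partial (take 24/30 of D).

3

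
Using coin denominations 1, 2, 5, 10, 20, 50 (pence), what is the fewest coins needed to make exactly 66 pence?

4

66 − 1×50→16 − 1×10→6 − 1×5→1 − 1×1→0
Total coins = 1 + 1 + 1 + 1 = 4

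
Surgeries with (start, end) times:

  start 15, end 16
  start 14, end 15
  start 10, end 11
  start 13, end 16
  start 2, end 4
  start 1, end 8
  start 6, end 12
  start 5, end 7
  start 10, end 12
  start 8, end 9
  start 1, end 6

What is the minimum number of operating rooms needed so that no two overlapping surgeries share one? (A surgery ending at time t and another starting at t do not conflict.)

The answer is the maximum number of intervals overlapping at any instant.
starts: [1, 1, 2, 5, 6, 8, 10, 10, 13, 14, 15]
ends:   [4, 6, 7, 8, 9, 11, 12, 12, 15, 16, 16]
s1→1 s1→2 s2→3  — peak 3.

3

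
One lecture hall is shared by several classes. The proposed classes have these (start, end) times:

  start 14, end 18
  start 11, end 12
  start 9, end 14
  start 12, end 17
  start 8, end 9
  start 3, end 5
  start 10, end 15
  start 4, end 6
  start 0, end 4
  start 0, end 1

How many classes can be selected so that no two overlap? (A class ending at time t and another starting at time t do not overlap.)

5

Order by finish time; keep every interval that doesn't clash with the previous kept one.
By end time: (0,1), (0,4), (3,5), (4,6), (8,9), (11,12), (9,14), (10,15), (12,17), (14,18).
Pick (0,1); next start ≥ 1 → (3,5); next start ≥ 5 → (8,9); next start ≥ 9 → (11,12); next start ≥ 12 → (12,17).
Selected 5 classes.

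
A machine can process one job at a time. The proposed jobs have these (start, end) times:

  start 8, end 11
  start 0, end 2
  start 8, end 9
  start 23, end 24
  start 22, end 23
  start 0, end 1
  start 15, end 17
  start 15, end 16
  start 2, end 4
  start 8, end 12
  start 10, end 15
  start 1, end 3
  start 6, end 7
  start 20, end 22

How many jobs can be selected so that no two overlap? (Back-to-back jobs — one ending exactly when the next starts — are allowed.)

9

Greedy by earliest finish: after sorting by end time, pick each interval compatible with the last pick.
Sorted by end: (0,1)  (0,2)  (1,3)  (2,4)  (6,7)  (8,9)  (8,11)  (8,12)  (10,15)  (15,16)  (15,17)  (20,22)  (22,23)  (23,24)
take (0,1); take (1,3); take (6,7); take (8,9); skip (8,12); take (10,15); take (15,16); take (20,22); take (22,23); take (23,24).
Selected 9 jobs.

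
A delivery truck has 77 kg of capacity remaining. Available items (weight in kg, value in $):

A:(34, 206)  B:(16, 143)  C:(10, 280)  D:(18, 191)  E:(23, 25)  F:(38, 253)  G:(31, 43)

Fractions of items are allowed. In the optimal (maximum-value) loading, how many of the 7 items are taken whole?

3

Greedy by value/weight ratio, highest first.
Ratios (sorted): C 28.00, D 10.61, B 8.94, F 6.66, A 6.06, G 1.39, E 1.09
take C (10 @ 280); take D (18 @ 191); take B (16 @ 143); take 33/38 of F → 219.71. Capacity used 77/77.
3 item(s) taken whole; one partial (take 33/38 of F).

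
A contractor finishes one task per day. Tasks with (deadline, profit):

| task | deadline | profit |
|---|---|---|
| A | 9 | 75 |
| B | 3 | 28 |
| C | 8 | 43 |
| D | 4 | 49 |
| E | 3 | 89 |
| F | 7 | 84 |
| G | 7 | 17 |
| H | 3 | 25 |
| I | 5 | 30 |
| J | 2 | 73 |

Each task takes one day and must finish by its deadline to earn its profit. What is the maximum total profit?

Sort by profit descending; place each in the latest free slot ≤ its deadline.
Profit order: E=89 F=84 A=75 J=73 D=49 C=43 I=30 B=28 H=25 G=17
Assign: E→slot 3, F→slot 7, A→slot 9, J→slot 2, D→slot 4, C→slot 8, I→slot 5, B→slot 1, H skipped, G→slot 6.
Slots: [1:B] [2:J] [3:E] [4:D] [5:I] [6:G] [7:F] [8:C] [9:A]
Profit = 28 + 73 + 89 + 49 + 30 + 17 + 84 + 43 + 75 = 488

488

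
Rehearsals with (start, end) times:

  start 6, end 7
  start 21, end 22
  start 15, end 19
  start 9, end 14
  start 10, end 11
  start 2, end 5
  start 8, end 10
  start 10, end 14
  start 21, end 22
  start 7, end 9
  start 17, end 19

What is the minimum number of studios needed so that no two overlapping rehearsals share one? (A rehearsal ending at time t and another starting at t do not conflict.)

The answer is the maximum number of intervals overlapping at any instant.
starts: [2, 6, 7, 8, 9, 10, 10, 15, 17, 21, 21]
ends:   [5, 7, 9, 10, 11, 14, 14, 19, 19, 22, 22]
s2→1 e5→0 s6→1 e7→0 s7→1 s8→2 e9→1 s9→2 e10→1 s10→2 s10→3  — peak 3.

3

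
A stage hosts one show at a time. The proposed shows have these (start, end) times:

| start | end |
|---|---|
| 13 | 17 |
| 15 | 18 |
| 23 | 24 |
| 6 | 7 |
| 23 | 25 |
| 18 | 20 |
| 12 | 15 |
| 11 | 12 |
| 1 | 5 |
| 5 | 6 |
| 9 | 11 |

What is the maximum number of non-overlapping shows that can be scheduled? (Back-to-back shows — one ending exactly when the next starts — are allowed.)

Sorted by end: (1,5)  (5,6)  (6,7)  (9,11)  (11,12)  (12,15)  (13,17)  (15,18)  (18,20)  (23,24)  (23,25)
take (1,5); take (5,6); take (6,7); take (9,11); take (11,12); take (12,15); take (15,18); take (18,20); take (23,24); skip (23,25).
Selected 9 shows.

9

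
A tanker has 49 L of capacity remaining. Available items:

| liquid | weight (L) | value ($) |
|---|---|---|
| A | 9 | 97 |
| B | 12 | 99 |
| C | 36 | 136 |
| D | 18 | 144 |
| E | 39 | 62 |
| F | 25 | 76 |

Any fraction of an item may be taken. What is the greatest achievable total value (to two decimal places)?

377.78

Sort by value per unit weight and fill in that order.
Ratios (sorted): A 10.78, B 8.25, D 8.00, C 3.78, F 3.04, E 1.59
take A (9 @ 97); take B (12 @ 99); take D (18 @ 144); take 10/36 of C → 37.78. Capacity used 49/49.
Total value = 377.78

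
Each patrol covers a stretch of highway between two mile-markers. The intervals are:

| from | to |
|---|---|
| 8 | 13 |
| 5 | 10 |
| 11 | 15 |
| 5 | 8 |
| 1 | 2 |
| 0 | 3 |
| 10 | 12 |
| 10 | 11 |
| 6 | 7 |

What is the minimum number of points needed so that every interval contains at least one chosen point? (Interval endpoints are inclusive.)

3

Sort by right endpoint; whenever an interval is uncovered, place a point at its right end.
Sorted: [1,2] [0,3] [6,7] [5,8] [5,10] [10,11] [10,12] [8,13] [11,15]
{[1,2],[0,3]} hit by 2; {[6,7],[5,8],[5,10]} hit by 7; {[10,11],[10,12],[8,13],[11,15]} hit by 11.
Points: 2, 7, 11 (3 total).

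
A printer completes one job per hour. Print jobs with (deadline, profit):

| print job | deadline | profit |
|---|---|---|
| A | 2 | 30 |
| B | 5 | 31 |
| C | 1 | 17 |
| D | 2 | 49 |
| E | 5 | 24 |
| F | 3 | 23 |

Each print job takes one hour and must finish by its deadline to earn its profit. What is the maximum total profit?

157

Profit order: D=49 B=31 A=30 E=24 F=23 C=17
Assign: D→slot 2, B→slot 5, A→slot 1, E→slot 4, F→slot 3, C skipped.
Slots: [1:A] [2:D] [3:F] [4:E] [5:B]
Profit = 30 + 49 + 23 + 24 + 31 = 157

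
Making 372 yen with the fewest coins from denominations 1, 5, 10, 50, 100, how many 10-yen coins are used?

Use the largest denomination that fits, subtract, and repeat.
372 = 3×100 + 1×50 + 2×10 + 2×1
Count of 10: 2

2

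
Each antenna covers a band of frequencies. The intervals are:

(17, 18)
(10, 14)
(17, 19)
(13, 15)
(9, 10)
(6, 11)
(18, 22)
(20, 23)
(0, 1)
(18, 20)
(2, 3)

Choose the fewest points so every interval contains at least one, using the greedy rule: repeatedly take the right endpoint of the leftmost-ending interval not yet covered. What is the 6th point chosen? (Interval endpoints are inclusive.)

Process intervals by earliest right end; each time one isn't hit yet, stab at its right endpoint.
By right end: [0,1]  [2,3]  [9,10]  [6,11]  [10,14]  [13,15]  [17,18]  [17,19]  [18,20]  [18,22]  [20,23]
[0,1] uncovered → point at 1; [2,3] uncovered → point at 3; [9,10] uncovered → point at 10; [13,15] uncovered → point at 15; [17,18] uncovered → point at 18; [20,23] uncovered → point at 23.
Points: 1, 3, 10, 15, 18, 23 (6 total).

23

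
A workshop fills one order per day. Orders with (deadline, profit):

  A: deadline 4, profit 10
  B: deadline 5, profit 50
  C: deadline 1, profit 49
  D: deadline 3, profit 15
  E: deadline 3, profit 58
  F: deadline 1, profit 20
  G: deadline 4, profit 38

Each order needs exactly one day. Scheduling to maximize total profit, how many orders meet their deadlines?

5

By profit: E(d3,58), B(d5,50), C(d1,49), G(d4,38), F(d1,20), D(d3,15), A(d4,10)
E→slot 3; B→slot 5; C→slot 1; G→slot 4; F skipped; D→slot 2; A skipped.
5 of 7 scheduled.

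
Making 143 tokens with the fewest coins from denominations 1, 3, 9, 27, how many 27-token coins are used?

5

Use the largest denomination that fits, subtract, and repeat.
143 − 5×27→8 − 2×3→2 − 2×1→0
Count of 27: 5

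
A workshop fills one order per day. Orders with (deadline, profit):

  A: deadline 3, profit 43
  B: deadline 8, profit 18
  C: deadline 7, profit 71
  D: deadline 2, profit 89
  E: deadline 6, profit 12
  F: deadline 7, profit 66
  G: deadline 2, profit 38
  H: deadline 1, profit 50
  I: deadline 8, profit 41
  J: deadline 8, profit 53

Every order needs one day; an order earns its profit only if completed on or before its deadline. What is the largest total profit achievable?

431

By profit: D(d2,89), C(d7,71), F(d7,66), J(d8,53), H(d1,50), A(d3,43), I(d8,41), G(d2,38), B(d8,18), E(d6,12)
D→slot 2; C→slot 7; F→slot 6; J→slot 8; H→slot 1; A→slot 3; I→slot 5; G skipped; B→slot 4; E skipped.
Profit = 50 + 89 + 43 + 18 + 41 + 66 + 71 + 53 = 431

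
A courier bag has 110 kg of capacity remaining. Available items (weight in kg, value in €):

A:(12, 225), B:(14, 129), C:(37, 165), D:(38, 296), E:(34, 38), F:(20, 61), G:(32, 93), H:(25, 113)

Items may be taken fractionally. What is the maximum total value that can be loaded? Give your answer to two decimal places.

Sort by value per unit weight and fill in that order.
Order: A (225/12=18.75) > B (129/14=9.21) > D (296/38=7.79) > H (113/25=4.52) > C (165/37=4.46) > F (61/20=3.05) > G (93/32=2.91) > E (38/34=1.12)
Fill: take A (12 @ 225) → take B (14 @ 129) → take D (38 @ 296) → take H (25 @ 113) → take 21/37 of C → 93.65; 110/110 used.
Total value = 856.65

856.65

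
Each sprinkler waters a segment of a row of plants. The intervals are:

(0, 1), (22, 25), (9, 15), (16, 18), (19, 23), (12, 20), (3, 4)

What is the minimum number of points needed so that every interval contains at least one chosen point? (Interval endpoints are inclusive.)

Process intervals by earliest right end; each time one isn't hit yet, stab at its right endpoint.
Sorted: [0,1] [3,4] [9,15] [16,18] [12,20] [19,23] [22,25]
{[0,1]} hit by 1; {[3,4]} hit by 4; {[9,15]} hit by 15; {[16,18],[12,20]} hit by 18; {[19,23],[22,25]} hit by 23.
Points: 1, 4, 15, 18, 23 (5 total).

5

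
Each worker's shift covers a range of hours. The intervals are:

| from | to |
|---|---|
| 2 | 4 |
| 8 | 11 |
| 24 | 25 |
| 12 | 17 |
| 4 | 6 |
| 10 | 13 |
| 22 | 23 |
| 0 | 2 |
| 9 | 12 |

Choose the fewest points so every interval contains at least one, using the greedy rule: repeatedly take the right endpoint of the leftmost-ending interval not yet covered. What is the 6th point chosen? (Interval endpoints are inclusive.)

25

Process intervals by earliest right end; each time one isn't hit yet, stab at its right endpoint.
Sorted: [0,2] [2,4] [4,6] [8,11] [9,12] [10,13] [12,17] [22,23] [24,25]
{[0,2],[2,4]} hit by 2; {[4,6]} hit by 6; {[8,11],[9,12],[10,13]} hit by 11; {[12,17]} hit by 17; {[22,23]} hit by 23; {[24,25]} hit by 25.
Points: 2, 6, 11, 17, 23, 25 (6 total).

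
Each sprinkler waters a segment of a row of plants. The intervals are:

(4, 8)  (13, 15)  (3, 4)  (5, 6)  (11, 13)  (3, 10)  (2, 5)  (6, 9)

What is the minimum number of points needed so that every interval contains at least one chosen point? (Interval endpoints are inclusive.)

3

Process intervals by earliest right end; each time one isn't hit yet, stab at its right endpoint.
Sorted: [3,4] [2,5] [5,6] [4,8] [6,9] [3,10] [11,13] [13,15]
{[3,4],[2,5]} hit by 4; {[5,6],[4,8],[6,9],[3,10]} hit by 6; {[11,13],[13,15]} hit by 13.
Points: 4, 6, 13 (3 total).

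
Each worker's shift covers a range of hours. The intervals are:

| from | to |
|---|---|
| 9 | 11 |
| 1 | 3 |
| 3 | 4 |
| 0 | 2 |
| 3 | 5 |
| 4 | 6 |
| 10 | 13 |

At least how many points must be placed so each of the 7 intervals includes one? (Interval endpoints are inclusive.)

Sorted: [0,2] [1,3] [3,4] [3,5] [4,6] [9,11] [10,13]
{[0,2],[1,3]} hit by 2; {[3,4],[3,5],[4,6]} hit by 4; {[9,11],[10,13]} hit by 11.
Points: 2, 4, 11 (3 total).

3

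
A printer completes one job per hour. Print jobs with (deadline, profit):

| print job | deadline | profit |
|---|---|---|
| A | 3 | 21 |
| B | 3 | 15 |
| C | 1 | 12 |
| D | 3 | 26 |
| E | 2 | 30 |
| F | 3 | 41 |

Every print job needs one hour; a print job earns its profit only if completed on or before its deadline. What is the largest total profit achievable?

Take jobs in profit order; each goes to the latest open slot no later than its deadline.
By profit: F(d3,41), E(d2,30), D(d3,26), A(d3,21), B(d3,15), C(d1,12)
F→slot 3; E→slot 2; D→slot 1; A skipped; B skipped; C skipped.
Profit = 26 + 30 + 41 = 97

97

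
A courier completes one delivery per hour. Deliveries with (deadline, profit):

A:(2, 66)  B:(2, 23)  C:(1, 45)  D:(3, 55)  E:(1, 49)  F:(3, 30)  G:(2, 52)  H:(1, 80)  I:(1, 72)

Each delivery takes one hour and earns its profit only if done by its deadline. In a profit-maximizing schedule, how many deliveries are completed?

Sort by profit descending; place each in the latest free slot ≤ its deadline.
By profit: H(d1,80), I(d1,72), A(d2,66), D(d3,55), G(d2,52), E(d1,49), C(d1,45), F(d3,30), B(d2,23)
H→slot 1; I skipped; A→slot 2; D→slot 3; G skipped; E skipped; C skipped; F skipped; B skipped.
3 of 9 scheduled.

3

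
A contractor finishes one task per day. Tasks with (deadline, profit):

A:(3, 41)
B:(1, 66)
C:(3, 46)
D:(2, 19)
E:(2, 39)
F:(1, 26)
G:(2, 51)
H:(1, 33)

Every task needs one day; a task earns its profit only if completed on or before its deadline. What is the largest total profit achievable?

By profit: B(d1,66), G(d2,51), C(d3,46), A(d3,41), E(d2,39), H(d1,33), F(d1,26), D(d2,19)
B→slot 1; G→slot 2; C→slot 3; A skipped; E skipped; H skipped; F skipped; D skipped.
Profit = 66 + 51 + 46 = 163

163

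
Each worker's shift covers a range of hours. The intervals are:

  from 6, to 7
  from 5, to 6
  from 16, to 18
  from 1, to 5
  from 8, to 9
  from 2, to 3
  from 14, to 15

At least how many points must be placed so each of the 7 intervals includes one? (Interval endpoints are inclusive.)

5

Process intervals by earliest right end; each time one isn't hit yet, stab at its right endpoint.
Sorted: [2,3] [1,5] [5,6] [6,7] [8,9] [14,15] [16,18]
{[2,3],[1,5]} hit by 3; {[5,6],[6,7]} hit by 6; {[8,9]} hit by 9; {[14,15]} hit by 15; {[16,18]} hit by 18.
Points: 3, 6, 9, 15, 18 (5 total).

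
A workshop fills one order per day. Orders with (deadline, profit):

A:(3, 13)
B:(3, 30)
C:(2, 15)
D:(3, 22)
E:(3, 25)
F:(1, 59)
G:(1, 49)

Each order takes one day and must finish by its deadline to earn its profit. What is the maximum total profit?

114

Profit order: F=59 G=49 B=30 E=25 D=22 C=15 A=13
Assign: F→slot 1, G skipped, B→slot 3, E→slot 2, D skipped, C skipped, A skipped.
Slots: [1:F] [2:E] [3:B]
Profit = 59 + 25 + 30 = 114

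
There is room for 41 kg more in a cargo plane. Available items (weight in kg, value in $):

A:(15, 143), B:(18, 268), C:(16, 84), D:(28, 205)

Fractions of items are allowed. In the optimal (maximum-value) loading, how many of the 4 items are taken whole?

Sort by value per unit weight and fill in that order.
Ratios (sorted): B 14.89, A 9.53, D 7.32, C 5.25
take B (18 @ 268); take A (15 @ 143); take 8/28 of D → 58.57. Capacity used 41/41.
2 item(s) taken whole; one partial (take 8/28 of D).

2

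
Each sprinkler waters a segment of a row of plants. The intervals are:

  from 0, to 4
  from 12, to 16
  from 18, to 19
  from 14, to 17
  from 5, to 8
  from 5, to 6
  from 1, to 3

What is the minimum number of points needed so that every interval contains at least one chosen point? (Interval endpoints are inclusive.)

By right end: [1,3]  [0,4]  [5,6]  [5,8]  [12,16]  [14,17]  [18,19]
[1,3] uncovered → point at 3; [5,6] uncovered → point at 6; [12,16] uncovered → point at 16; [18,19] uncovered → point at 19.
Points: 3, 6, 16, 19 (4 total).

4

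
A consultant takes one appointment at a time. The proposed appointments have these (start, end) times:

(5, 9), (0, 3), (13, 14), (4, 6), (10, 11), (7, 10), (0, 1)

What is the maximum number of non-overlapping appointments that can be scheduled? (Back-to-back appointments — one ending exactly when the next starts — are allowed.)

Greedy by earliest finish: after sorting by end time, pick each interval compatible with the last pick.
Sorted by end: (0,1)  (0,3)  (4,6)  (5,9)  (7,10)  (10,11)  (13,14)
take (0,1); take (4,6); take (7,10); take (10,11); take (13,14).
Selected 5 appointments.

5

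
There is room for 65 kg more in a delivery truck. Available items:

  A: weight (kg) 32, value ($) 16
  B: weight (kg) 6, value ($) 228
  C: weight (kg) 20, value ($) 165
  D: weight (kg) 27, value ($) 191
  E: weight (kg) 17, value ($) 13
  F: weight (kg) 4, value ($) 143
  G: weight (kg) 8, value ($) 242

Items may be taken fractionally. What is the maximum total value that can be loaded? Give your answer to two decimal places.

969.00

Greedy by value/weight ratio, highest first.
Ratios (sorted): B 38.00, F 35.75, G 30.25, C 8.25, D 7.07, E 0.76, A 0.50
take B (6 @ 228); take F (4 @ 143); take G (8 @ 242); take C (20 @ 165); take D (27 @ 191). Capacity used 65/65.
Total value = 969.00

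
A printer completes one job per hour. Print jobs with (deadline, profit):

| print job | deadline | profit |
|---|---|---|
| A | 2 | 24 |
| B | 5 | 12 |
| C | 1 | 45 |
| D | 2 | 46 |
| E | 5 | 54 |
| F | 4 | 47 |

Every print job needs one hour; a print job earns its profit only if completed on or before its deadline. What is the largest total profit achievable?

Profit order: E=54 F=47 D=46 C=45 A=24 B=12
Assign: E→slot 5, F→slot 4, D→slot 2, C→slot 1, A skipped, B→slot 3.
Slots: [1:C] [2:D] [3:B] [4:F] [5:E]
Profit = 45 + 46 + 12 + 47 + 54 = 204

204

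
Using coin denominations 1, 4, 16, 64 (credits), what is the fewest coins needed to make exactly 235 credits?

235 = 3×64 + 2×16 + 2×4 + 3×1
Total coins = 3 + 2 + 2 + 3 = 10

10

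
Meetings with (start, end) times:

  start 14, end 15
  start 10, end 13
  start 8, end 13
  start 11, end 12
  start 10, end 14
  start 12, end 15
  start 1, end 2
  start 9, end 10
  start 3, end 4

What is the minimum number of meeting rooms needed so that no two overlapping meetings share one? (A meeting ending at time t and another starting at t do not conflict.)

4

starts: [1, 3, 8, 9, 10, 10, 11, 12, 14]
ends:   [2, 4, 10, 12, 13, 13, 14, 15, 15]
s1→1 e2→0 s3→1 e4→0 s8→1 s9→2 e10→1 s10→2 s10→3 s11→4  — peak 4.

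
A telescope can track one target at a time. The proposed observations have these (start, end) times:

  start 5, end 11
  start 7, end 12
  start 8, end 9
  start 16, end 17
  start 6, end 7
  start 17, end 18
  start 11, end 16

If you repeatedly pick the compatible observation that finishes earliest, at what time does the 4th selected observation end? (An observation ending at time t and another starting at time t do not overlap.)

Sorted by end: (6,7)  (8,9)  (5,11)  (7,12)  (11,16)  (16,17)  (17,18)
take (6,7); take (8,9); skip (5,11); take (11,16); take (16,17); take (17,18).
Selected: (6,7) (8,9) (11,16) (16,17) (17,18)

17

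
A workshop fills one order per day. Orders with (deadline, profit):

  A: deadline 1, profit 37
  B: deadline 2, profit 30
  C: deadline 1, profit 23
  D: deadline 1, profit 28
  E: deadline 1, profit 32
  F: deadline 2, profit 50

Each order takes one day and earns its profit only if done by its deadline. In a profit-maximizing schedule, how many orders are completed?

Sort by profit descending; place each in the latest free slot ≤ its deadline.
By profit: F(d2,50), A(d1,37), E(d1,32), B(d2,30), D(d1,28), C(d1,23)
F→slot 2; A→slot 1; E skipped; B skipped; D skipped; C skipped.
2 of 6 scheduled.

2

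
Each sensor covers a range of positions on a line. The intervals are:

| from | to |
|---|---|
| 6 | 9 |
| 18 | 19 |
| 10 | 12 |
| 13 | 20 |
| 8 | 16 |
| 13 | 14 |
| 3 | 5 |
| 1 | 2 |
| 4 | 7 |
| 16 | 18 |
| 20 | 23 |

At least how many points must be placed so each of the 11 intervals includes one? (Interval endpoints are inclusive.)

Process intervals by earliest right end; each time one isn't hit yet, stab at its right endpoint.
By right end: [1,2]  [3,5]  [4,7]  [6,9]  [10,12]  [13,14]  [8,16]  [16,18]  [18,19]  [13,20]  [20,23]
[1,2] uncovered → point at 2; [3,5] uncovered → point at 5; [6,9] uncovered → point at 9; [10,12] uncovered → point at 12; [13,14] uncovered → point at 14; [16,18] uncovered → point at 18; [20,23] uncovered → point at 23.
Points: 2, 5, 9, 12, 14, 18, 23 (7 total).

7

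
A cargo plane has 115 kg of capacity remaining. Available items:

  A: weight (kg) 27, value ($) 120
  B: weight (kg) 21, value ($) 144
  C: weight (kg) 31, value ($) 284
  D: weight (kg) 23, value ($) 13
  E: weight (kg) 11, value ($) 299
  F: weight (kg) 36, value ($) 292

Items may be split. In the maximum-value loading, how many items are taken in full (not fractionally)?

Sort by value per unit weight and fill in that order.
Order: E (299/11=27.18) > C (284/31=9.16) > F (292/36=8.11) > B (144/21=6.86) > A (120/27=4.44) > D (13/23=0.57)
Fill: take E (11 @ 299) → take C (31 @ 284) → take F (36 @ 292) → take B (21 @ 144) → take 16/27 of A → 71.11; 115/115 used.
4 item(s) taken whole; one partial (take 16/27 of A).

4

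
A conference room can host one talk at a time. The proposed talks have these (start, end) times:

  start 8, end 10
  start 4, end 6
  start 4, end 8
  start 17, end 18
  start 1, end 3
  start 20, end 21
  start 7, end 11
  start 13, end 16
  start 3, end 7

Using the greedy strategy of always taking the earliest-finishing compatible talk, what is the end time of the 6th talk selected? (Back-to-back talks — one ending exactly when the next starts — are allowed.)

21

Order by finish time; keep every interval that doesn't clash with the previous kept one.
Sorted by end: (1,3)  (4,6)  (3,7)  (4,8)  (8,10)  (7,11)  (13,16)  (17,18)  (20,21)
take (1,3); take (4,6); skip (4,8); take (8,10); take (13,16); take (17,18); take (20,21).
Selected: (1,3) (4,6) (8,10) (13,16) (17,18) (20,21)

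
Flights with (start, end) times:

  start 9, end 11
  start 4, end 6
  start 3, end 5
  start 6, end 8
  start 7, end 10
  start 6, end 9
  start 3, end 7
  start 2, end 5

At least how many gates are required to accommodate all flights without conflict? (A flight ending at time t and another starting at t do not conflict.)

4

The answer is the maximum number of intervals overlapping at any instant.
Events (time:±→running): 2:+→1 3:+→2 3:+→3 4:+→4 … peak 4.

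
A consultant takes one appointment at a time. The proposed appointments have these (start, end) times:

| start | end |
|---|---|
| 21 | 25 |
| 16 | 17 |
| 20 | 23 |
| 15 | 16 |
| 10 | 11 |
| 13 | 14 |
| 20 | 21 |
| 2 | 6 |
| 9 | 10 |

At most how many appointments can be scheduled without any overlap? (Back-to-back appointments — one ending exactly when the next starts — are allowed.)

By end time: (2,6), (9,10), (10,11), (13,14), (15,16), (16,17), (20,21), (20,23), (21,25).
Pick (2,6); next start ≥ 6 → (9,10); next start ≥ 10 → (10,11); next start ≥ 11 → (13,14); next start ≥ 14 → (15,16); next start ≥ 16 → (16,17); next start ≥ 17 → (20,21); next start ≥ 21 → (21,25).
Selected 8 appointments.

8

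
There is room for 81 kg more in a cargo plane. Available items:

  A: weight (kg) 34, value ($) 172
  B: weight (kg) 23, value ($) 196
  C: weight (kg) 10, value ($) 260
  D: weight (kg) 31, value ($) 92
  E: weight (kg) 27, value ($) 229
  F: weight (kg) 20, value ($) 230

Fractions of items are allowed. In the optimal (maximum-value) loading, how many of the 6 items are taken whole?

4

Greedy by value/weight ratio, highest first.
Order: C (260/10=26.00) > F (230/20=11.50) > B (196/23=8.52) > E (229/27=8.48) > A (172/34=5.06) > D (92/31=2.97)
Fill: take C (10 @ 260) → take F (20 @ 230) → take B (23 @ 196) → take E (27 @ 229) → take 1/34 of A → 5.06; 81/81 used.
4 item(s) taken whole; one partial (take 1/34 of A).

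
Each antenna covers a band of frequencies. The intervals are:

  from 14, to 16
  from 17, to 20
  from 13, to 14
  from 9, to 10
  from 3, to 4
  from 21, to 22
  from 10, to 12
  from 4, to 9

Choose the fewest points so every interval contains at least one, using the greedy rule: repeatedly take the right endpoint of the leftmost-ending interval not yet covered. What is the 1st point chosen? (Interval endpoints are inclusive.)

4

Process intervals by earliest right end; each time one isn't hit yet, stab at its right endpoint.
Sorted: [3,4] [4,9] [9,10] [10,12] [13,14] [14,16] [17,20] [21,22]
{[3,4],[4,9]} hit by 4; {[9,10],[10,12]} hit by 10; {[13,14],[14,16]} hit by 14; {[17,20]} hit by 20; {[21,22]} hit by 22.
Points: 4, 10, 14, 20, 22 (5 total).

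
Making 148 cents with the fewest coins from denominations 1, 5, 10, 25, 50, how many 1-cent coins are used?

148 = 2×50 + 1×25 + 2×10 + 3×1
Count of 1: 3

3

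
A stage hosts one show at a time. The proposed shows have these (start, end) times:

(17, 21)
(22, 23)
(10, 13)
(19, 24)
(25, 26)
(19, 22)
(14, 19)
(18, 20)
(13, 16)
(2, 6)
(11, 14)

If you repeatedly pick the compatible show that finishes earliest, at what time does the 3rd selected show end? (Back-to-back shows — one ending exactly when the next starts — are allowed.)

Sorted by end: (2,6)  (10,13)  (11,14)  (13,16)  (14,19)  (18,20)  (17,21)  (19,22)  (22,23)  (19,24)  (25,26)
take (2,6); take (10,13); take (13,16); skip (14,19); take (18,20); skip (19,22); take (22,23); skip (19,24); take (25,26).
Selected: (2,6) (10,13) (13,16) (18,20) (22,23) (25,26)

16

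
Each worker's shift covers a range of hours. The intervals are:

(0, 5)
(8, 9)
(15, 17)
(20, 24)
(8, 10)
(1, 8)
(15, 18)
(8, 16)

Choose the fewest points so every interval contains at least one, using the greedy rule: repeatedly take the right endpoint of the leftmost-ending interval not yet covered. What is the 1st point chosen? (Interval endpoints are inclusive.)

5

Sort by right endpoint; whenever an interval is uncovered, place a point at its right end.
By right end: [0,5]  [1,8]  [8,9]  [8,10]  [8,16]  [15,17]  [15,18]  [20,24]
[0,5] uncovered → point at 5; [8,9] uncovered → point at 9; [15,17] uncovered → point at 17; [20,24] uncovered → point at 24.
Points: 5, 9, 17, 24 (4 total).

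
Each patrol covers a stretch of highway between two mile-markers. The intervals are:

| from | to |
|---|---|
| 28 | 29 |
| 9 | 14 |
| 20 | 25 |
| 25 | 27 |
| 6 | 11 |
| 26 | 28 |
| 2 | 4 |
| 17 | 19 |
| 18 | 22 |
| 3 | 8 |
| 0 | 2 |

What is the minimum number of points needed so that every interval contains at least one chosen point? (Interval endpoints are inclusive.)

By right end: [0,2]  [2,4]  [3,8]  [6,11]  [9,14]  [17,19]  [18,22]  [20,25]  [25,27]  [26,28]  [28,29]
[0,2] uncovered → point at 2; [3,8] uncovered → point at 8; [9,14] uncovered → point at 14; [17,19] uncovered → point at 19; [20,25] uncovered → point at 25; [26,28] uncovered → point at 28.
Points: 2, 8, 14, 19, 25, 28 (6 total).

6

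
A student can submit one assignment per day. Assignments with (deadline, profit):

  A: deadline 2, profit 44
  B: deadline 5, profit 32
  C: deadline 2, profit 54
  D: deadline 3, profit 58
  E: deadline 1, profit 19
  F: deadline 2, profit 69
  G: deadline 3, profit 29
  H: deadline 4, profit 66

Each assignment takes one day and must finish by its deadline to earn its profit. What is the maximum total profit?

Take jobs in profit order; each goes to the latest open slot no later than its deadline.
Profit order: F=69 H=66 D=58 C=54 A=44 B=32 G=29 E=19
Assign: F→slot 2, H→slot 4, D→slot 3, C→slot 1, A skipped, B→slot 5, G skipped, E skipped.
Slots: [1:C] [2:F] [3:D] [4:H] [5:B]
Profit = 54 + 69 + 58 + 66 + 32 = 279

279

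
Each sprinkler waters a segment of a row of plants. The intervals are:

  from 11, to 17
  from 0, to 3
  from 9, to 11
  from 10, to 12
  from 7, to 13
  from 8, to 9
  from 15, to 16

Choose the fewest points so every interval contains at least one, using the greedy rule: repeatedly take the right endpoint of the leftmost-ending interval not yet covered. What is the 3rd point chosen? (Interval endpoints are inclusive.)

Sorted: [0,3] [8,9] [9,11] [10,12] [7,13] [15,16] [11,17]
{[0,3]} hit by 3; {[8,9],[9,11]} hit by 9; {[10,12],[7,13]} hit by 12; {[15,16],[11,17]} hit by 16.
Points: 3, 9, 12, 16 (4 total).

12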